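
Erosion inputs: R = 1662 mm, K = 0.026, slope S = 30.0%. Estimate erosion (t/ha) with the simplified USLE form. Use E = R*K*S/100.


Formula: E = R * K * S / 100  (simplified USLE)
R * K = 1662 * 0.026 = 43.212
E = 43.212 * 30.0 / 100 = 12.96 t/ha

12.96


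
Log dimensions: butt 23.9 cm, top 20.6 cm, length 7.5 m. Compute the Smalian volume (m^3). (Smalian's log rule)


Smalian: V = (A1 + A2)/2 * L,  A = pi*(D/200)^2
A1 = pi*(23.9/200)^2 = 0.044863 m^2
A2 = pi*(20.6/200)^2 = 0.033329 m^2
V = (0.044863+0.033329)/2*7.5 = 0.2932 m^3

0.2932


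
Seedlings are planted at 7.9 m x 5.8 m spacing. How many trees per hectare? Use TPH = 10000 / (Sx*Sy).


Formula: TPH = 10000 m^2/ha / (spacing_x * spacing_y)
Area per tree = 7.9 m * 5.8 m = 45.82 m^2
TPH = 10000 / 45.82 = 218 trees/ha

218


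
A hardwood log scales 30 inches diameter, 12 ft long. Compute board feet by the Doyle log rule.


Doyle: BF = (D - 4)^2 * L / 16
Adjusted diameter = 30 - 4 = 26 in
(D-4)^2 = 26^2 = 676
BF = 676 * 12 / 16 = 507 BF

507


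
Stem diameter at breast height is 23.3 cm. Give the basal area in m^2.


Formula: BA = pi * (DBH/2)^2 / 10000  (cm^2 to m^2)
Radius = DBH/2 = 23.3/2 = 11.65 cm
BA = pi * 11.65^2 / 10000
   = 426.3848 cm^2 / 10000
   = 0.0426 m^2

0.0426


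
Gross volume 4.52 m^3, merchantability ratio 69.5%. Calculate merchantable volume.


Formula: MV = V_total * (merchantable_pct / 100)
Merchantable fraction = 69.5% / 100 = 0.695
MV = 4.52 m^3 * 0.695 = 3.141 m^3

3.141


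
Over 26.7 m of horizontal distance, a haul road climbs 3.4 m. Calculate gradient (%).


Formula: Gradient = rise / run * 100
Gradient = 3.4 / 26.7 * 100 = 12.7%

12.7


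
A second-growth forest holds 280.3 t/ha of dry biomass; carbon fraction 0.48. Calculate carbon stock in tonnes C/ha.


Formula: Carbon Stock = Biomass * Carbon Fraction
C = 280.3 t/ha * 0.48
C = 134.5 t C/ha

134.5


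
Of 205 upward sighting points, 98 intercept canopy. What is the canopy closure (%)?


Formula: Canopy closure = covered points / total points * 100
Closure = 98 / 205 * 100
Closure = 0.478 * 100 = 47.8%

47.8


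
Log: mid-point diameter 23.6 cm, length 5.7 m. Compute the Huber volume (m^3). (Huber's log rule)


Huber: V = Am * L,  Am = pi*(Dm/200)^2
Am = pi*(23.6/200)^2 = 0.043744 m^2
V = 0.043744*5.7 = 0.2493 m^3

0.2493


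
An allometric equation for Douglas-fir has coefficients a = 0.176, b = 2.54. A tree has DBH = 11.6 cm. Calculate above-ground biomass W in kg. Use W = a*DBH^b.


Formula: W = a * DBH^b  (allometric power law)
DBH^b = 11.6^2.54 = 505.5025
W = 0.176 * 505.5025 = 89.0 kg

89.0


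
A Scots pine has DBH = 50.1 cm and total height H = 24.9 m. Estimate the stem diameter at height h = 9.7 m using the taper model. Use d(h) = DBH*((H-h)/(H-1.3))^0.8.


Taper: d(h) = DBH * ((H - h) / (H - 1.3))^0.8
Numerator = H - h = 24.9 - 9.7 = 15.2 m
Denominator = H - 1.3 = 24.9 - 1.3 = 23.6 m
Ratio = 15.2 / 23.6 = 0.64407
d = 50.1 * 0.64407^0.8 = 35.2 cm

35.2


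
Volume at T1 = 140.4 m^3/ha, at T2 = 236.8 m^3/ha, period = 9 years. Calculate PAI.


Formula: PAI = (V_T2 - V_T1) / (T2 - T1)
Volume increment = 236.8 - 140.4 = 96.4 m^3/ha
PAI = 96.4 / 9 = 10.71 m^3/ha/year

10.71


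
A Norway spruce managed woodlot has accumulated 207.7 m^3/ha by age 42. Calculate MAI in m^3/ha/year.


Formula: MAI = Total Volume / Stand Age
MAI = 207.7 m^3/ha / 42 years
MAI = 4.95 m^3/ha/year

4.95


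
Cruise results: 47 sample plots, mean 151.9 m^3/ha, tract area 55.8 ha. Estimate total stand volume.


Formula: Total Volume = Mean Volume per ha * Total Area
Total Volume = 151.9 m^3/ha * 55.8 ha
Total Volume = 8476 m^3

8476


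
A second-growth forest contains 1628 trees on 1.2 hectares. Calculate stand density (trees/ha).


Formula: Stand Density = N_trees / Area_ha
Density = 1628 trees / 1.2 ha
Density = 1357 trees/ha

1357


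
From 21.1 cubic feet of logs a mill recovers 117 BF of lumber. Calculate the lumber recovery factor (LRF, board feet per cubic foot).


Formula: LRF = Lumber Output (BF) / Log Input (ft^3)
LRF = 117 BF / 21.1 ft^3
LRF = 5.55 BF/ft^3

5.55


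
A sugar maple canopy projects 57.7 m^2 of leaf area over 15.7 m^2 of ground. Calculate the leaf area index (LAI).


Formula: LAI = total leaf area / ground area  (dimensionless)
LAI = 57.7 m^2 / 15.7 m^2
LAI = 3.68

3.68


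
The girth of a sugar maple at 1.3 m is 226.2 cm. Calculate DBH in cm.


Formula: DBH = C / pi
DBH = 226.2 / pi
pi = 3.14159...
DBH = 72.0 cm

72.0


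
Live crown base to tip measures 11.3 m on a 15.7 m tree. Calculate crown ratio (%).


Formula: Crown Ratio = (Crown Length / Total Height) * 100
CR = (11.3 m / 15.7 m) * 100
CR = 0.7197 * 100 = 72.0%

72.0


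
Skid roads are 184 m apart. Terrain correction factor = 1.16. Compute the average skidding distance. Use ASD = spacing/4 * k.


Formula: ASD = (spacing / 4) * correction
Uncorrected distance = spacing / 4 = 184 / 4 = 46 m
ASD = 46 * 1.16 = 53 m

53


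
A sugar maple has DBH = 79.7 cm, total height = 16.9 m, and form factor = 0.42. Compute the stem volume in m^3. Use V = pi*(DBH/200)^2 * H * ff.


Formula: V = pi * (DBH/200)^2 * H * ff
Radius = DBH/200 = 79.7/200 = 0.3985 m
Radius^2 = 0.3985^2 = 0.15880225 m^2
V = pi * 0.15880225 * 16.9 * 0.42
V = 3.541 m^3

3.541


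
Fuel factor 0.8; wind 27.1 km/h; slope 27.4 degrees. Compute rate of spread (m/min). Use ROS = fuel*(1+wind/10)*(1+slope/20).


Formula: ROS = fuel * (1 + wind/10) * (1 + slope/20)
Wind factor = 1 + 27.1/10 = 3.71
Slope factor = 1 + 27.4/20 = 2.37
ROS = 0.8 * 3.71 * 2.37 = 7.03 m/min

7.03


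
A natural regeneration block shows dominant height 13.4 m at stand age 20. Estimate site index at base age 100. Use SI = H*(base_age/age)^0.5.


Formula: SI = H_dom * (base_age / age)^0.5
Age ratio = 100 / 20 = 5.0
sqrt(age_ratio) = 2.23607
SI = 13.4 * 2.23607 = 30.0 m

30.0


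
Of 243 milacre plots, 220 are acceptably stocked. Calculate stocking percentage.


Formula: Stocking % = stocked plots / total plots * 100
Stocking = 220 / 243 * 100
Stocking = 0.9053 * 100 = 90.5%

90.5


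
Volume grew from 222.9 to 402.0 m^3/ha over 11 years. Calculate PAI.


Formula: PAI = (V_T2 - V_T1) / (T2 - T1)
Volume increment = 402.0 - 222.9 = 179.1 m^3/ha
PAI = 179.1 / 11 = 16.28 m^3/ha/year

16.28


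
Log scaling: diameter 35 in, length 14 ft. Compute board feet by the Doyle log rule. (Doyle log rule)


Doyle: BF = (D - 4)^2 * L / 16
Adjusted diameter = 35 - 4 = 31 in
(D-4)^2 = 31^2 = 961
BF = 961 * 14 / 16 = 841 BF

841


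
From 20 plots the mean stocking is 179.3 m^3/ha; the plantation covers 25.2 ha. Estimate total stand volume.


Formula: Total Volume = Mean Volume per ha * Total Area
Total Volume = 179.3 m^3/ha * 25.2 ha
Total Volume = 4518 m^3

4518


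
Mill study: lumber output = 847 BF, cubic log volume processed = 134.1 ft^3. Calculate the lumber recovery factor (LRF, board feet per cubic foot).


Formula: LRF = Lumber Output (BF) / Log Input (ft^3)
LRF = 847 BF / 134.1 ft^3
LRF = 6.32 BF/ft^3

6.32


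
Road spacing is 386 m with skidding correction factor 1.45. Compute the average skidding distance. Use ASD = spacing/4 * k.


Formula: ASD = (spacing / 4) * correction
Uncorrected distance = spacing / 4 = 386 / 4 = 96.5 m
ASD = 96.5 * 1.45 = 140 m

140


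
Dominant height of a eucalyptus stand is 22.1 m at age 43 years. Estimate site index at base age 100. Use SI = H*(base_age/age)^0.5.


Formula: SI = H_dom * (base_age / age)^0.5
Age ratio = 100 / 43 = 2.32558
sqrt(age_ratio) = 1.52499
SI = 22.1 * 1.52499 = 33.7 m

33.7


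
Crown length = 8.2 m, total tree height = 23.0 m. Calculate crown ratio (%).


Formula: Crown Ratio = (Crown Length / Total Height) * 100
CR = (8.2 m / 23.0 m) * 100
CR = 0.3565 * 100 = 35.7%

35.7


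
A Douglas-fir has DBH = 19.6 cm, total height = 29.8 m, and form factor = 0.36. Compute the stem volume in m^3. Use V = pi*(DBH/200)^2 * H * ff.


Formula: V = pi * (DBH/200)^2 * H * ff
Radius = DBH/200 = 19.6/200 = 0.098 m
Radius^2 = 0.098^2 = 0.009604 m^2
V = pi * 0.009604 * 29.8 * 0.36
V = 0.324 m^3

0.324


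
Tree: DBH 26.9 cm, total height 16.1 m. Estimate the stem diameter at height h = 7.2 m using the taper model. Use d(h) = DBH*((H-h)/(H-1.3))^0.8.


Taper: d(h) = DBH * ((H - h) / (H - 1.3))^0.8
Numerator = H - h = 16.1 - 7.2 = 8.9 m
Denominator = H - 1.3 = 16.1 - 1.3 = 14.8 m
Ratio = 8.9 / 14.8 = 0.60135
d = 26.9 * 0.60135^0.8 = 17.9 cm

17.9


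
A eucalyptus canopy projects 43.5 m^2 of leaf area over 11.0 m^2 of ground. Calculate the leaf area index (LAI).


Formula: LAI = total leaf area / ground area  (dimensionless)
LAI = 43.5 m^2 / 11.0 m^2
LAI = 3.95

3.95


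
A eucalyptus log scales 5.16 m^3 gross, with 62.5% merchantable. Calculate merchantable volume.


Formula: MV = V_total * (merchantable_pct / 100)
Merchantable fraction = 62.5% / 100 = 0.625
MV = 5.16 m^3 * 0.625 = 3.225 m^3

3.225


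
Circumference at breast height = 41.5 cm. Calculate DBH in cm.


Formula: DBH = C / pi
DBH = 41.5 / pi
pi = 3.14159...
DBH = 13.2 cm

13.2


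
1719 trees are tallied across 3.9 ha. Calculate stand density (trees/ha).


Formula: Stand Density = N_trees / Area_ha
Density = 1719 trees / 3.9 ha
Density = 441 trees/ha

441


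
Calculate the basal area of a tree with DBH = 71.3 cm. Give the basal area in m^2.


Formula: BA = pi * (DBH/2)^2 / 10000  (cm^2 to m^2)
Radius = DBH/2 = 71.3/2 = 35.65 cm
BA = pi * 35.65^2 / 10000
   = 3992.7208 cm^2 / 10000
   = 0.3993 m^2

0.3993


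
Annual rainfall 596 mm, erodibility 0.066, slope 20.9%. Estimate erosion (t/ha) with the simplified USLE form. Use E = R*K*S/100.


Formula: E = R * K * S / 100  (simplified USLE)
R * K = 596 * 0.066 = 39.336
E = 39.336 * 20.9 / 100 = 8.22 t/ha

8.22


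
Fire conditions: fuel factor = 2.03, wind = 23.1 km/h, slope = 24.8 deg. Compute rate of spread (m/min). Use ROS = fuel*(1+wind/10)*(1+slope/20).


Formula: ROS = fuel * (1 + wind/10) * (1 + slope/20)
Wind factor = 1 + 23.1/10 = 3.31
Slope factor = 1 + 24.8/20 = 2.24
ROS = 2.03 * 3.31 * 2.24 = 15.05 m/min

15.05


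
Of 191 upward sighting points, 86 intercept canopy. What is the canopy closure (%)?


Formula: Canopy closure = covered points / total points * 100
Closure = 86 / 191 * 100
Closure = 0.4503 * 100 = 45.0%

45.0


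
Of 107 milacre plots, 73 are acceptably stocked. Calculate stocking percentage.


Formula: Stocking % = stocked plots / total plots * 100
Stocking = 73 / 107 * 100
Stocking = 0.6822 * 100 = 68.2%

68.2


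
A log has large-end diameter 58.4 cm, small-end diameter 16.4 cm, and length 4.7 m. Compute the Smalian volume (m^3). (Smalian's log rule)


Smalian: V = (A1 + A2)/2 * L,  A = pi*(D/200)^2
A1 = pi*(58.4/200)^2 = 0.267865 m^2
A2 = pi*(16.4/200)^2 = 0.021124 m^2
V = (0.267865+0.021124)/2*4.7 = 0.6791 m^3

0.6791


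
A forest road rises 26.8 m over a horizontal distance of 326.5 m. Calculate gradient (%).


Formula: Gradient = rise / run * 100
Gradient = 26.8 / 326.5 * 100 = 8.2%

8.2


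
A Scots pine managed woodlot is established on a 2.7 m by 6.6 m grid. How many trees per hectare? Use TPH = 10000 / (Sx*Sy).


Formula: TPH = 10000 m^2/ha / (spacing_x * spacing_y)
Area per tree = 2.7 m * 6.6 m = 17.82 m^2
TPH = 10000 / 17.82 = 561 trees/ha

561


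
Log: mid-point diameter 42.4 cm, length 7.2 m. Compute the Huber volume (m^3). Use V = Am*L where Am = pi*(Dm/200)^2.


Huber: V = Am * L,  Am = pi*(Dm/200)^2
Am = pi*(42.4/200)^2 = 0.141196 m^2
V = 0.141196*7.2 = 1.0166 m^3

1.0166


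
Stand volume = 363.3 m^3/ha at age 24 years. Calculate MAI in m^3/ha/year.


Formula: MAI = Total Volume / Stand Age
MAI = 363.3 m^3/ha / 24 years
MAI = 15.14 m^3/ha/year

15.14


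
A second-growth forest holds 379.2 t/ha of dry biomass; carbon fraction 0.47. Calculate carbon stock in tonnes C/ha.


Formula: Carbon Stock = Biomass * Carbon Fraction
C = 379.2 t/ha * 0.47
C = 178.2 t C/ha

178.2


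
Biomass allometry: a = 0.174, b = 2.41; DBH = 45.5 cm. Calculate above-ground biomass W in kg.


Formula: W = a * DBH^b  (allometric power law)
DBH^b = 45.5^2.41 = 9903.9278
W = 0.174 * 9903.9278 = 1723.3 kg

1723.3


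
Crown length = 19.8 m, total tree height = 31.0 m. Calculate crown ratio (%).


Formula: Crown Ratio = (Crown Length / Total Height) * 100
CR = (19.8 m / 31.0 m) * 100
CR = 0.6387 * 100 = 63.9%

63.9


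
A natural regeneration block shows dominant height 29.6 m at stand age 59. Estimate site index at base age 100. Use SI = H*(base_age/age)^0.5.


Formula: SI = H_dom * (base_age / age)^0.5
Age ratio = 100 / 59 = 1.69492
sqrt(age_ratio) = 1.30189
SI = 29.6 * 1.30189 = 38.5 m

38.5


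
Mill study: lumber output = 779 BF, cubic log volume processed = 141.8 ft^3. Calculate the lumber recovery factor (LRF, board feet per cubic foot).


Formula: LRF = Lumber Output (BF) / Log Input (ft^3)
LRF = 779 BF / 141.8 ft^3
LRF = 5.49 BF/ft^3

5.49


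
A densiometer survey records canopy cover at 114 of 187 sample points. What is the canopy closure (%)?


Formula: Canopy closure = covered points / total points * 100
Closure = 114 / 187 * 100
Closure = 0.6096 * 100 = 61.0%

61.0


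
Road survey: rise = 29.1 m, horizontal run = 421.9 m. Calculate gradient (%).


Formula: Gradient = rise / run * 100
Gradient = 29.1 / 421.9 * 100 = 6.9%

6.9


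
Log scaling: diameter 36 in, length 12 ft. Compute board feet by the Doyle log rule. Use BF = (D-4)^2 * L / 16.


Doyle: BF = (D - 4)^2 * L / 16
Adjusted diameter = 36 - 4 = 32 in
(D-4)^2 = 32^2 = 1024
BF = 1024 * 12 / 16 = 768 BF

768


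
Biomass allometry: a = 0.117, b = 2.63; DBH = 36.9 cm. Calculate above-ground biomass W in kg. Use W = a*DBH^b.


Formula: W = a * DBH^b  (allometric power law)
DBH^b = 36.9^2.63 = 13221.4578
W = 0.117 * 13221.4578 = 1546.9 kg

1546.9


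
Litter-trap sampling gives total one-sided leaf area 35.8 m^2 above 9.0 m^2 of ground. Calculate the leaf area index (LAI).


Formula: LAI = total leaf area / ground area  (dimensionless)
LAI = 35.8 m^2 / 9.0 m^2
LAI = 3.98

3.98


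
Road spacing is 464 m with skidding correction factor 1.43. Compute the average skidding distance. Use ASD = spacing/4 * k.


Formula: ASD = (spacing / 4) * correction
Uncorrected distance = spacing / 4 = 464 / 4 = 116 m
ASD = 116 * 1.43 = 166 m

166


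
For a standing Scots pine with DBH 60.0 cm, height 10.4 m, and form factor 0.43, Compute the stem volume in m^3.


Formula: V = pi * (DBH/200)^2 * H * ff
Radius = DBH/200 = 60.0/200 = 0.3 m
Radius^2 = 0.3^2 = 0.09 m^2
V = pi * 0.09 * 10.4 * 0.43
V = 1.264 m^3

1.264


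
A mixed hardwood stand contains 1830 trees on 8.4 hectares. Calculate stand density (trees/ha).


Formula: Stand Density = N_trees / Area_ha
Density = 1830 trees / 8.4 ha
Density = 218 trees/ha

218


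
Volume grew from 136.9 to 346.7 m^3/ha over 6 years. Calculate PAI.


Formula: PAI = (V_T2 - V_T1) / (T2 - T1)
Volume increment = 346.7 - 136.9 = 209.8 m^3/ha
PAI = 209.8 / 6 = 34.97 m^3/ha/year

34.97


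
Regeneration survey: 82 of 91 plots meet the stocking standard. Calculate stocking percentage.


Formula: Stocking % = stocked plots / total plots * 100
Stocking = 82 / 91 * 100
Stocking = 0.9011 * 100 = 90.1%

90.1


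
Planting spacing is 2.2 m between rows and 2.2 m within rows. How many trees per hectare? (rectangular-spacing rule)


Formula: TPH = 10000 m^2/ha / (spacing_x * spacing_y)
Area per tree = 2.2 m * 2.2 m = 4.84 m^2
TPH = 10000 / 4.84 = 2066 trees/ha

2066


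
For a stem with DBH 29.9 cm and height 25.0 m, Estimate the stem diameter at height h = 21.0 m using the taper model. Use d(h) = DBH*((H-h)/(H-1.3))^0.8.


Taper: d(h) = DBH * ((H - h) / (H - 1.3))^0.8
Numerator = H - h = 25.0 - 21.0 = 4.0 m
Denominator = H - 1.3 = 25.0 - 1.3 = 23.7 m
Ratio = 4.0 / 23.7 = 0.16878
d = 29.9 * 0.16878^0.8 = 7.2 cm

7.2


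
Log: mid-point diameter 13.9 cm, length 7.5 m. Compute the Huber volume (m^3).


Huber: V = Am * L,  Am = pi*(Dm/200)^2
Am = pi*(13.9/200)^2 = 0.015175 m^2
V = 0.015175*7.5 = 0.1138 m^3

0.1138


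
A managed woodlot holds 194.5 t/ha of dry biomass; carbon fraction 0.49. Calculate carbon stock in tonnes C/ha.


Formula: Carbon Stock = Biomass * Carbon Fraction
C = 194.5 t/ha * 0.49
C = 95.3 t C/ha

95.3


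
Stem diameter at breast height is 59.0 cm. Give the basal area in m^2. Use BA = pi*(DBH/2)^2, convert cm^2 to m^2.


Formula: BA = pi * (DBH/2)^2 / 10000  (cm^2 to m^2)
Radius = DBH/2 = 59.0/2 = 29.5 cm
BA = pi * 29.5^2 / 10000
   = 2733.971 cm^2 / 10000
   = 0.2734 m^2

0.2734


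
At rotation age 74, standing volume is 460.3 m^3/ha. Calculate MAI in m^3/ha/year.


Formula: MAI = Total Volume / Stand Age
MAI = 460.3 m^3/ha / 74 years
MAI = 6.22 m^3/ha/year

6.22


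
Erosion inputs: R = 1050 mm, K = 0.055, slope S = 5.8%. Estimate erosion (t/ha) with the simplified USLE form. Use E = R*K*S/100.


Formula: E = R * K * S / 100  (simplified USLE)
R * K = 1050 * 0.055 = 57.75
E = 57.75 * 5.8 / 100 = 3.35 t/ha

3.35


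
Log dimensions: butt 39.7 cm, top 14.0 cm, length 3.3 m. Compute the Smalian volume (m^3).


Smalian: V = (A1 + A2)/2 * L,  A = pi*(D/200)^2
A1 = pi*(39.7/200)^2 = 0.123786 m^2
A2 = pi*(14.0/200)^2 = 0.015394 m^2
V = (0.123786+0.015394)/2*3.3 = 0.2296 m^3

0.2296


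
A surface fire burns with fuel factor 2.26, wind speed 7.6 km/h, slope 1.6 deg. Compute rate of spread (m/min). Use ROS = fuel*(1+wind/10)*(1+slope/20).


Formula: ROS = fuel * (1 + wind/10) * (1 + slope/20)
Wind factor = 1 + 7.6/10 = 1.76
Slope factor = 1 + 1.6/20 = 1.08
ROS = 2.26 * 1.76 * 1.08 = 4.3 m/min

4.3


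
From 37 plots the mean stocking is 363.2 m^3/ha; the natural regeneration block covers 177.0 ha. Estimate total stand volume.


Formula: Total Volume = Mean Volume per ha * Total Area
Total Volume = 363.2 m^3/ha * 177.0 ha
Total Volume = 64286 m^3

64286


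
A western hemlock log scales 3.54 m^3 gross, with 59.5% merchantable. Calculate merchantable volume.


Formula: MV = V_total * (merchantable_pct / 100)
Merchantable fraction = 59.5% / 100 = 0.595
MV = 3.54 m^3 * 0.595 = 2.106 m^3

2.106


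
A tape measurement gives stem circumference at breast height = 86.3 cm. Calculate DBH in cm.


Formula: DBH = C / pi
DBH = 86.3 / pi
pi = 3.14159...
DBH = 27.5 cm

27.5


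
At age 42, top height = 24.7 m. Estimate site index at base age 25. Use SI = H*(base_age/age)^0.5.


Formula: SI = H_dom * (base_age / age)^0.5
Age ratio = 25 / 42 = 0.59524
sqrt(age_ratio) = 0.77152
SI = 24.7 * 0.77152 = 19.1 m

19.1


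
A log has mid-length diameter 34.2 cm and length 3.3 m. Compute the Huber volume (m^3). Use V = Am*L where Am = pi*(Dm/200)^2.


Huber: V = Am * L,  Am = pi*(Dm/200)^2
Am = pi*(34.2/200)^2 = 0.091863 m^2
V = 0.091863*3.3 = 0.3031 m^3

0.3031


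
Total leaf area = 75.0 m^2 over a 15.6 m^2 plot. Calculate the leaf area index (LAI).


Formula: LAI = total leaf area / ground area  (dimensionless)
LAI = 75.0 m^2 / 15.6 m^2
LAI = 4.81

4.81


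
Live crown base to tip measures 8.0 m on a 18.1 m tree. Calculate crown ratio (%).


Formula: Crown Ratio = (Crown Length / Total Height) * 100
CR = (8.0 m / 18.1 m) * 100
CR = 0.442 * 100 = 44.2%

44.2


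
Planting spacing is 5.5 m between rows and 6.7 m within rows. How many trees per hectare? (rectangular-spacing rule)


Formula: TPH = 10000 m^2/ha / (spacing_x * spacing_y)
Area per tree = 5.5 m * 6.7 m = 36.85 m^2
TPH = 10000 / 36.85 = 271 trees/ha

271


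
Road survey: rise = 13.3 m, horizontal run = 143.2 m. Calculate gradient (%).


Formula: Gradient = rise / run * 100
Gradient = 13.3 / 143.2 * 100 = 9.3%

9.3


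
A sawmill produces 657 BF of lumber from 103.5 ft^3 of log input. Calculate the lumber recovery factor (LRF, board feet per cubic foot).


Formula: LRF = Lumber Output (BF) / Log Input (ft^3)
LRF = 657 BF / 103.5 ft^3
LRF = 6.35 BF/ft^3

6.35


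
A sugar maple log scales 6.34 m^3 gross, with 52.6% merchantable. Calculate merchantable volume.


Formula: MV = V_total * (merchantable_pct / 100)
Merchantable fraction = 52.6% / 100 = 0.526
MV = 6.34 m^3 * 0.526 = 3.335 m^3

3.335


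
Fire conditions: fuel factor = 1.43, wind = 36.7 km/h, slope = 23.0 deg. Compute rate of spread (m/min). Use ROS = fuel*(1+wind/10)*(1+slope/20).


Formula: ROS = fuel * (1 + wind/10) * (1 + slope/20)
Wind factor = 1 + 36.7/10 = 4.67
Slope factor = 1 + 23.0/20 = 2.15
ROS = 1.43 * 4.67 * 2.15 = 14.36 m/min

14.36


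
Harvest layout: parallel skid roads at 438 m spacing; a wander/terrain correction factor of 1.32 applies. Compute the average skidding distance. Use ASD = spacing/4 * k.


Formula: ASD = (spacing / 4) * correction
Uncorrected distance = spacing / 4 = 438 / 4 = 109.5 m
ASD = 109.5 * 1.32 = 145 m

145


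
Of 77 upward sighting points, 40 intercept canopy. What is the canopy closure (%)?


Formula: Canopy closure = covered points / total points * 100
Closure = 40 / 77 * 100
Closure = 0.5195 * 100 = 51.9%

51.9


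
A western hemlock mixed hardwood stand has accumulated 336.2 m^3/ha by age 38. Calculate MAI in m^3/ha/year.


Formula: MAI = Total Volume / Stand Age
MAI = 336.2 m^3/ha / 38 years
MAI = 8.85 m^3/ha/year

8.85


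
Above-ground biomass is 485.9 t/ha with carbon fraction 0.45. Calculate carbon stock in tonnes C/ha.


Formula: Carbon Stock = Biomass * Carbon Fraction
C = 485.9 t/ha * 0.45
C = 218.7 t C/ha

218.7


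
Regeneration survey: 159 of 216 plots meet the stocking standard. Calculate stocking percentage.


Formula: Stocking % = stocked plots / total plots * 100
Stocking = 159 / 216 * 100
Stocking = 0.7361 * 100 = 73.6%

73.6


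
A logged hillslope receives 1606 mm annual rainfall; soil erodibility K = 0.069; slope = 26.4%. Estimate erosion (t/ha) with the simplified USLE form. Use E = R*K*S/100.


Formula: E = R * K * S / 100  (simplified USLE)
R * K = 1606 * 0.069 = 110.814
E = 110.814 * 26.4 / 100 = 29.25 t/ha

29.25


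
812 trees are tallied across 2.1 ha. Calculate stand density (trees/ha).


Formula: Stand Density = N_trees / Area_ha
Density = 812 trees / 2.1 ha
Density = 387 trees/ha

387


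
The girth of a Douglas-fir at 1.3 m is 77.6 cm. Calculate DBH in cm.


Formula: DBH = C / pi
DBH = 77.6 / pi
pi = 3.14159...
DBH = 24.7 cm

24.7


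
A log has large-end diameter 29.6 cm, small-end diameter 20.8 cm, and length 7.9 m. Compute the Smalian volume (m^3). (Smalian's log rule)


Smalian: V = (A1 + A2)/2 * L,  A = pi*(D/200)^2
A1 = pi*(29.6/200)^2 = 0.068813 m^2
A2 = pi*(20.8/200)^2 = 0.033979 m^2
V = (0.068813+0.033979)/2*7.9 = 0.406 m^3

0.406


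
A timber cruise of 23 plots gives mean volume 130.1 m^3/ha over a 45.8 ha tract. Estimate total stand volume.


Formula: Total Volume = Mean Volume per ha * Total Area
Total Volume = 130.1 m^3/ha * 45.8 ha
Total Volume = 5959 m^3

5959


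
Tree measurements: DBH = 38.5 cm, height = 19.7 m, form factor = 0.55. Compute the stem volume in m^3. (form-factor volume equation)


Formula: V = pi * (DBH/200)^2 * H * ff
Radius = DBH/200 = 38.5/200 = 0.1925 m
Radius^2 = 0.1925^2 = 0.03705625 m^2
V = pi * 0.03705625 * 19.7 * 0.55
V = 1.261 m^3

1.261


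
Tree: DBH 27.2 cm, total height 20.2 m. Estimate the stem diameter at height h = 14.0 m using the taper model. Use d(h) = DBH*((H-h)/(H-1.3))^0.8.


Taper: d(h) = DBH * ((H - h) / (H - 1.3))^0.8
Numerator = H - h = 20.2 - 14.0 = 6.2 m
Denominator = H - 1.3 = 20.2 - 1.3 = 18.9 m
Ratio = 6.2 / 18.9 = 0.32804
d = 27.2 * 0.32804^0.8 = 11.2 cm

11.2


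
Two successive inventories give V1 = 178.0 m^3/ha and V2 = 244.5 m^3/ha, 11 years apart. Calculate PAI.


Formula: PAI = (V_T2 - V_T1) / (T2 - T1)
Volume increment = 244.5 - 178.0 = 66.5 m^3/ha
PAI = 66.5 / 11 = 6.05 m^3/ha/year

6.05


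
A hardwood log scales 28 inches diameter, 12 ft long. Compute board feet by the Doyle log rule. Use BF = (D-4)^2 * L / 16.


Doyle: BF = (D - 4)^2 * L / 16
Adjusted diameter = 28 - 4 = 24 in
(D-4)^2 = 24^2 = 576
BF = 576 * 12 / 16 = 432 BF

432


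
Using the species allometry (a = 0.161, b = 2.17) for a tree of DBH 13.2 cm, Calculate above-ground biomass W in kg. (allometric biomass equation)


Formula: W = a * DBH^b  (allometric power law)
DBH^b = 13.2^2.17 = 270.1752
W = 0.161 * 270.1752 = 43.5 kg

43.5


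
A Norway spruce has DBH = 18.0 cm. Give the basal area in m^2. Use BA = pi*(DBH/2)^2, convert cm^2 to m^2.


Formula: BA = pi * (DBH/2)^2 / 10000  (cm^2 to m^2)
Radius = DBH/2 = 18.0/2 = 9.0 cm
BA = pi * 9.0^2 / 10000
   = 254.469 cm^2 / 10000
   = 0.0254 m^2

0.0254


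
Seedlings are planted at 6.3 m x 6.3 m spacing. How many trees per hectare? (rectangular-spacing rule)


Formula: TPH = 10000 m^2/ha / (spacing_x * spacing_y)
Area per tree = 6.3 m * 6.3 m = 39.69 m^2
TPH = 10000 / 39.69 = 252 trees/ha

252


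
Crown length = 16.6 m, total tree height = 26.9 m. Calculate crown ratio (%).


Formula: Crown Ratio = (Crown Length / Total Height) * 100
CR = (16.6 m / 26.9 m) * 100
CR = 0.6171 * 100 = 61.7%

61.7


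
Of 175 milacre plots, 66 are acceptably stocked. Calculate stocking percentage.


Formula: Stocking % = stocked plots / total plots * 100
Stocking = 66 / 175 * 100
Stocking = 0.3771 * 100 = 37.7%

37.7


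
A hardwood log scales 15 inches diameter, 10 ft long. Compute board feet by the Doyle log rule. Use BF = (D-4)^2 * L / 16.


Doyle: BF = (D - 4)^2 * L / 16
Adjusted diameter = 15 - 4 = 11 in
(D-4)^2 = 11^2 = 121
BF = 121 * 10 / 16 = 76 BF

76


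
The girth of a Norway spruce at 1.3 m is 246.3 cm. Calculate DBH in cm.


Formula: DBH = C / pi
DBH = 246.3 / pi
pi = 3.14159...
DBH = 78.4 cm

78.4


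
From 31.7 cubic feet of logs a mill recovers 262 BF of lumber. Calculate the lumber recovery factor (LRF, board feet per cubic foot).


Formula: LRF = Lumber Output (BF) / Log Input (ft^3)
LRF = 262 BF / 31.7 ft^3
LRF = 8.26 BF/ft^3

8.26


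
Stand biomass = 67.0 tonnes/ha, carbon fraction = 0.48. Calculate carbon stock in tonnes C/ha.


Formula: Carbon Stock = Biomass * Carbon Fraction
C = 67.0 t/ha * 0.48
C = 32.2 t C/ha

32.2


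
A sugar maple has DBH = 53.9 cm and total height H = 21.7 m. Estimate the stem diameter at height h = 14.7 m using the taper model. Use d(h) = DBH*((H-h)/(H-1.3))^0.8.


Taper: d(h) = DBH * ((H - h) / (H - 1.3))^0.8
Numerator = H - h = 21.7 - 14.7 = 7.0 m
Denominator = H - 1.3 = 21.7 - 1.3 = 20.4 m
Ratio = 7.0 / 20.4 = 0.34314
d = 53.9 * 0.34314^0.8 = 22.9 cm

22.9


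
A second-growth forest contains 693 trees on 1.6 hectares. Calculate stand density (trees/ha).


Formula: Stand Density = N_trees / Area_ha
Density = 693 trees / 1.6 ha
Density = 433 trees/ha

433


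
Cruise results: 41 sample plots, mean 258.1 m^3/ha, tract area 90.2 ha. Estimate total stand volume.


Formula: Total Volume = Mean Volume per ha * Total Area
Total Volume = 258.1 m^3/ha * 90.2 ha
Total Volume = 23281 m^3

23281


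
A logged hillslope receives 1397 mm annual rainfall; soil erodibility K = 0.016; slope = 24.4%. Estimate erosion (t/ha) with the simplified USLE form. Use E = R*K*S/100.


Formula: E = R * K * S / 100  (simplified USLE)
R * K = 1397 * 0.016 = 22.352
E = 22.352 * 24.4 / 100 = 5.45 t/ha

5.45


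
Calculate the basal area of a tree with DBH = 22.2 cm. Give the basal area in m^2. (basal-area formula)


Formula: BA = pi * (DBH/2)^2 / 10000  (cm^2 to m^2)
Radius = DBH/2 = 22.2/2 = 11.1 cm
BA = pi * 11.1^2 / 10000
   = 387.0756 cm^2 / 10000
   = 0.0387 m^2

0.0387


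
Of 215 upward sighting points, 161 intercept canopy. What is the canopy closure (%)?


Formula: Canopy closure = covered points / total points * 100
Closure = 161 / 215 * 100
Closure = 0.7488 * 100 = 74.9%

74.9


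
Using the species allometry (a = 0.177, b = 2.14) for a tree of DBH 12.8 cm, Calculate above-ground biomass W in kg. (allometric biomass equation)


Formula: W = a * DBH^b  (allometric power law)
DBH^b = 12.8^2.14 = 234.1151
W = 0.177 * 234.1151 = 41.4 kg

41.4


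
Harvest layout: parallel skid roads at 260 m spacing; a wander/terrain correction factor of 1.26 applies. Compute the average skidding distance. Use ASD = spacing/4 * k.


Formula: ASD = (spacing / 4) * correction
Uncorrected distance = spacing / 4 = 260 / 4 = 65 m
ASD = 65 * 1.26 = 82 m

82


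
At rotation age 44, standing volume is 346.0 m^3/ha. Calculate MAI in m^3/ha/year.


Formula: MAI = Total Volume / Stand Age
MAI = 346.0 m^3/ha / 44 years
MAI = 7.86 m^3/ha/year

7.86


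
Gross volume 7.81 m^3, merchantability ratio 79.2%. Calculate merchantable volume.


Formula: MV = V_total * (merchantable_pct / 100)
Merchantable fraction = 79.2% / 100 = 0.792
MV = 7.81 m^3 * 0.792 = 6.186 m^3

6.186


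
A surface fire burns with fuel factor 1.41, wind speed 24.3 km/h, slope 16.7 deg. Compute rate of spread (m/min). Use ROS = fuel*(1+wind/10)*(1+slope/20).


Formula: ROS = fuel * (1 + wind/10) * (1 + slope/20)
Wind factor = 1 + 24.3/10 = 3.43
Slope factor = 1 + 16.7/20 = 1.835
ROS = 1.41 * 3.43 * 1.835 = 8.87 m/min

8.87


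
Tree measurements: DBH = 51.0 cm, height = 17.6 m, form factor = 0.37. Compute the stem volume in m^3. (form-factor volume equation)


Formula: V = pi * (DBH/200)^2 * H * ff
Radius = DBH/200 = 51.0/200 = 0.255 m
Radius^2 = 0.255^2 = 0.065025 m^2
V = pi * 0.065025 * 17.6 * 0.37
V = 1.33 m^3

1.33


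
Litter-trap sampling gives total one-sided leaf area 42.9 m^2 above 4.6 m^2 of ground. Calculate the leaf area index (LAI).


Formula: LAI = total leaf area / ground area  (dimensionless)
LAI = 42.9 m^2 / 4.6 m^2
LAI = 9.33

9.33


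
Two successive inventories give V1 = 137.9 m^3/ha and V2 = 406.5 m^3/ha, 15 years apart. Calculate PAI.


Formula: PAI = (V_T2 - V_T1) / (T2 - T1)
Volume increment = 406.5 - 137.9 = 268.6 m^3/ha
PAI = 268.6 / 15 = 17.91 m^3/ha/year

17.91


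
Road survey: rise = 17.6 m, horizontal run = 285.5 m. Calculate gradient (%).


Formula: Gradient = rise / run * 100
Gradient = 17.6 / 285.5 * 100 = 6.2%

6.2


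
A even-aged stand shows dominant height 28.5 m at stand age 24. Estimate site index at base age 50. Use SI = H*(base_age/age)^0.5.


Formula: SI = H_dom * (base_age / age)^0.5
Age ratio = 50 / 24 = 2.08333
sqrt(age_ratio) = 1.44338
SI = 28.5 * 1.44338 = 41.1 m

41.1


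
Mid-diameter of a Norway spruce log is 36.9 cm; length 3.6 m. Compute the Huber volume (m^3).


Huber: V = Am * L,  Am = pi*(Dm/200)^2
Am = pi*(36.9/200)^2 = 0.106941 m^2
V = 0.106941*3.6 = 0.385 m^3

0.385


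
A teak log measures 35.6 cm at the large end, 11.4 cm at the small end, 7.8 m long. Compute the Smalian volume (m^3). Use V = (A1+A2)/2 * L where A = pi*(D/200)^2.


Smalian: V = (A1 + A2)/2 * L,  A = pi*(D/200)^2
A1 = pi*(35.6/200)^2 = 0.099538 m^2
A2 = pi*(11.4/200)^2 = 0.010207 m^2
V = (0.099538+0.010207)/2*7.8 = 0.428 m^3

0.428


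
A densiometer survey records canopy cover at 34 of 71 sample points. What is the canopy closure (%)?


Formula: Canopy closure = covered points / total points * 100
Closure = 34 / 71 * 100
Closure = 0.4789 * 100 = 47.9%

47.9


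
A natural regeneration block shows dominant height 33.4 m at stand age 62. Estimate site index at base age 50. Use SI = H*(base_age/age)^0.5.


Formula: SI = H_dom * (base_age / age)^0.5
Age ratio = 50 / 62 = 0.80645
sqrt(age_ratio) = 0.89803
SI = 33.4 * 0.89803 = 30.0 m

30.0


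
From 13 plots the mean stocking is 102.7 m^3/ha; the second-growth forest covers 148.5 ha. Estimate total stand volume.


Formula: Total Volume = Mean Volume per ha * Total Area
Total Volume = 102.7 m^3/ha * 148.5 ha
Total Volume = 15251 m^3

15251


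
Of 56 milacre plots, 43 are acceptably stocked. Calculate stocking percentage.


Formula: Stocking % = stocked plots / total plots * 100
Stocking = 43 / 56 * 100
Stocking = 0.7679 * 100 = 76.8%

76.8


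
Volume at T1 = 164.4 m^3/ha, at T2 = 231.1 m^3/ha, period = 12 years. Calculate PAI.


Formula: PAI = (V_T2 - V_T1) / (T2 - T1)
Volume increment = 231.1 - 164.4 = 66.7 m^3/ha
PAI = 66.7 / 12 = 5.56 m^3/ha/year

5.56


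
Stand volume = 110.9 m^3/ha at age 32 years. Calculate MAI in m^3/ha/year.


Formula: MAI = Total Volume / Stand Age
MAI = 110.9 m^3/ha / 32 years
MAI = 3.47 m^3/ha/year

3.47


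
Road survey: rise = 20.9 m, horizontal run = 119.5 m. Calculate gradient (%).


Formula: Gradient = rise / run * 100
Gradient = 20.9 / 119.5 * 100 = 17.5%

17.5


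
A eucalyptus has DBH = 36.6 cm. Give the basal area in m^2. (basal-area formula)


Formula: BA = pi * (DBH/2)^2 / 10000  (cm^2 to m^2)
Radius = DBH/2 = 36.6/2 = 18.3 cm
BA = pi * 18.3^2 / 10000
   = 1052.088 cm^2 / 10000
   = 0.1052 m^2

0.1052


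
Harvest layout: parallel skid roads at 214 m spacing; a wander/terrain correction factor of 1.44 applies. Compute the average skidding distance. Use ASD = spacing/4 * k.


Formula: ASD = (spacing / 4) * correction
Uncorrected distance = spacing / 4 = 214 / 4 = 53.5 m
ASD = 53.5 * 1.44 = 77 m

77


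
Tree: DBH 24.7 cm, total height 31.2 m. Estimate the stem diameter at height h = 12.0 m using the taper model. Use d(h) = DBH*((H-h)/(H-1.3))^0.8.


Taper: d(h) = DBH * ((H - h) / (H - 1.3))^0.8
Numerator = H - h = 31.2 - 12.0 = 19.2 m
Denominator = H - 1.3 = 31.2 - 1.3 = 29.9 m
Ratio = 19.2 / 29.9 = 0.64214
d = 24.7 * 0.64214^0.8 = 17.3 cm

17.3


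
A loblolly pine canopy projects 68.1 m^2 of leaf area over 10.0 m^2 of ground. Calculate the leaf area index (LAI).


Formula: LAI = total leaf area / ground area  (dimensionless)
LAI = 68.1 m^2 / 10.0 m^2
LAI = 6.81

6.81


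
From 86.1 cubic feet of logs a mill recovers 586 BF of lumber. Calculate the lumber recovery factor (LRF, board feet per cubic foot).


Formula: LRF = Lumber Output (BF) / Log Input (ft^3)
LRF = 586 BF / 86.1 ft^3
LRF = 6.81 BF/ft^3

6.81


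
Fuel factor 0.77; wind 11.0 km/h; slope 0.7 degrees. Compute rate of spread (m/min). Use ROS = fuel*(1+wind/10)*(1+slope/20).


Formula: ROS = fuel * (1 + wind/10) * (1 + slope/20)
Wind factor = 1 + 11.0/10 = 2.1
Slope factor = 1 + 0.7/20 = 1.035
ROS = 0.77 * 2.1 * 1.035 = 1.67 m/min

1.67


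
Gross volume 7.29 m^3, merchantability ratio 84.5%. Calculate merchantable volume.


Formula: MV = V_total * (merchantable_pct / 100)
Merchantable fraction = 84.5% / 100 = 0.845
MV = 7.29 m^3 * 0.845 = 6.16 m^3

6.16


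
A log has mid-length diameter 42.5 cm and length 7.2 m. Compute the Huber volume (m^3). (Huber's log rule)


Huber: V = Am * L,  Am = pi*(Dm/200)^2
Am = pi*(42.5/200)^2 = 0.141863 m^2
V = 0.141863*7.2 = 1.0214 m^3

1.0214


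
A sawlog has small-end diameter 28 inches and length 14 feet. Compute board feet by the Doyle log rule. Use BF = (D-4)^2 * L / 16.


Doyle: BF = (D - 4)^2 * L / 16
Adjusted diameter = 28 - 4 = 24 in
(D-4)^2 = 24^2 = 576
BF = 576 * 14 / 16 = 504 BF

504


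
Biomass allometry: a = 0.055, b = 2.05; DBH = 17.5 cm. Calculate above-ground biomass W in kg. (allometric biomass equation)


Formula: W = a * DBH^b  (allometric power law)
DBH^b = 17.5^2.05 = 353.3686
W = 0.055 * 353.3686 = 19.4 kg

19.4


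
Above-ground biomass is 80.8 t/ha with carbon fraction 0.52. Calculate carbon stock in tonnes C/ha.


Formula: Carbon Stock = Biomass * Carbon Fraction
C = 80.8 t/ha * 0.52
C = 42.0 t C/ha

42.0


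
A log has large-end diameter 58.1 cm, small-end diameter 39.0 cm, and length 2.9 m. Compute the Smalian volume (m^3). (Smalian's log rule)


Smalian: V = (A1 + A2)/2 * L,  A = pi*(D/200)^2
A1 = pi*(58.1/200)^2 = 0.26512 m^2
A2 = pi*(39.0/200)^2 = 0.119459 m^2
V = (0.26512+0.119459)/2*2.9 = 0.5576 m^3

0.5576


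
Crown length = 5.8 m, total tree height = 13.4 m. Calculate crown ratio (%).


Formula: Crown Ratio = (Crown Length / Total Height) * 100
CR = (5.8 m / 13.4 m) * 100
CR = 0.4328 * 100 = 43.3%

43.3


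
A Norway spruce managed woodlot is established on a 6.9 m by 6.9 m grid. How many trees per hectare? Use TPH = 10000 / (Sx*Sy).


Formula: TPH = 10000 m^2/ha / (spacing_x * spacing_y)
Area per tree = 6.9 m * 6.9 m = 47.61 m^2
TPH = 10000 / 47.61 = 210 trees/ha

210


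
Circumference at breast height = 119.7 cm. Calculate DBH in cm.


Formula: DBH = C / pi
DBH = 119.7 / pi
pi = 3.14159...
DBH = 38.1 cm

38.1


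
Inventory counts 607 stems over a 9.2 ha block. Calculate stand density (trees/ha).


Formula: Stand Density = N_trees / Area_ha
Density = 607 trees / 9.2 ha
Density = 66 trees/ha

66


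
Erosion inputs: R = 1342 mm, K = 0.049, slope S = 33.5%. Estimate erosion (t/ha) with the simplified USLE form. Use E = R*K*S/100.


Formula: E = R * K * S / 100  (simplified USLE)
R * K = 1342 * 0.049 = 65.758
E = 65.758 * 33.5 / 100 = 22.03 t/ha

22.03


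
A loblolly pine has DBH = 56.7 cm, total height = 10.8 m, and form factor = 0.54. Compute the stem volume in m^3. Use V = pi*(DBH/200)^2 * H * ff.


Formula: V = pi * (DBH/200)^2 * H * ff
Radius = DBH/200 = 56.7/200 = 0.2835 m
Radius^2 = 0.2835^2 = 0.08037225 m^2
V = pi * 0.08037225 * 10.8 * 0.54
V = 1.473 m^3

1.473


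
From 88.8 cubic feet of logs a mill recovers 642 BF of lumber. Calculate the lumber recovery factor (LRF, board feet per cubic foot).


Formula: LRF = Lumber Output (BF) / Log Input (ft^3)
LRF = 642 BF / 88.8 ft^3
LRF = 7.23 BF/ft^3

7.23


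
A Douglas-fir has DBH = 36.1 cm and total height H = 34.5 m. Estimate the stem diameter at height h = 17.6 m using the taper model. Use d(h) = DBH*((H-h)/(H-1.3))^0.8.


Taper: d(h) = DBH * ((H - h) / (H - 1.3))^0.8
Numerator = H - h = 34.5 - 17.6 = 16.9 m
Denominator = H - 1.3 = 34.5 - 1.3 = 33.2 m
Ratio = 16.9 / 33.2 = 0.50904
d = 36.1 * 0.50904^0.8 = 21.0 cm

21.0


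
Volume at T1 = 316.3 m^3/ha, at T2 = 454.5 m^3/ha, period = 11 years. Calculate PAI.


Formula: PAI = (V_T2 - V_T1) / (T2 - T1)
Volume increment = 454.5 - 316.3 = 138.2 m^3/ha
PAI = 138.2 / 11 = 12.56 m^3/ha/year

12.56


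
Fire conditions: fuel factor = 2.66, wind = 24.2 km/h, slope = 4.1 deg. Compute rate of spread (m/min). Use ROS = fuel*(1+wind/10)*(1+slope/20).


Formula: ROS = fuel * (1 + wind/10) * (1 + slope/20)
Wind factor = 1 + 24.2/10 = 3.42
Slope factor = 1 + 4.1/20 = 1.205
ROS = 2.66 * 3.42 * 1.205 = 10.96 m/min

10.96


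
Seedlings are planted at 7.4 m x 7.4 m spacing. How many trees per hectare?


Formula: TPH = 10000 m^2/ha / (spacing_x * spacing_y)
Area per tree = 7.4 m * 7.4 m = 54.76 m^2
TPH = 10000 / 54.76 = 183 trees/ha

183


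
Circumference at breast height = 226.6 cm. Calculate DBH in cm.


Formula: DBH = C / pi
DBH = 226.6 / pi
pi = 3.14159...
DBH = 72.1 cm

72.1


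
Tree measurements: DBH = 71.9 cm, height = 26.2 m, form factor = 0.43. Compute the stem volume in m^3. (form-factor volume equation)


Formula: V = pi * (DBH/200)^2 * H * ff
Radius = DBH/200 = 71.9/200 = 0.3595 m
Radius^2 = 0.3595^2 = 0.12924025 m^2
V = pi * 0.12924025 * 26.2 * 0.43
V = 4.574 m^3

4.574


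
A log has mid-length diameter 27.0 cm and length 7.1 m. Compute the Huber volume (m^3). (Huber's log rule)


Huber: V = Am * L,  Am = pi*(Dm/200)^2
Am = pi*(27.0/200)^2 = 0.057256 m^2
V = 0.057256*7.1 = 0.4065 m^3

0.4065


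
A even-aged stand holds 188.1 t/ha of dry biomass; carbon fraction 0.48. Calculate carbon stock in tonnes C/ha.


Formula: Carbon Stock = Biomass * Carbon Fraction
C = 188.1 t/ha * 0.48
C = 90.3 t C/ha

90.3


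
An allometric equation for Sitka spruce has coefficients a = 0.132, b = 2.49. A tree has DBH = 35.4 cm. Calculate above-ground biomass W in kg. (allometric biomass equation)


Formula: W = a * DBH^b  (allometric power law)
DBH^b = 35.4^2.49 = 7194.79
W = 0.132 * 7194.79 = 949.7 kg

949.7
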